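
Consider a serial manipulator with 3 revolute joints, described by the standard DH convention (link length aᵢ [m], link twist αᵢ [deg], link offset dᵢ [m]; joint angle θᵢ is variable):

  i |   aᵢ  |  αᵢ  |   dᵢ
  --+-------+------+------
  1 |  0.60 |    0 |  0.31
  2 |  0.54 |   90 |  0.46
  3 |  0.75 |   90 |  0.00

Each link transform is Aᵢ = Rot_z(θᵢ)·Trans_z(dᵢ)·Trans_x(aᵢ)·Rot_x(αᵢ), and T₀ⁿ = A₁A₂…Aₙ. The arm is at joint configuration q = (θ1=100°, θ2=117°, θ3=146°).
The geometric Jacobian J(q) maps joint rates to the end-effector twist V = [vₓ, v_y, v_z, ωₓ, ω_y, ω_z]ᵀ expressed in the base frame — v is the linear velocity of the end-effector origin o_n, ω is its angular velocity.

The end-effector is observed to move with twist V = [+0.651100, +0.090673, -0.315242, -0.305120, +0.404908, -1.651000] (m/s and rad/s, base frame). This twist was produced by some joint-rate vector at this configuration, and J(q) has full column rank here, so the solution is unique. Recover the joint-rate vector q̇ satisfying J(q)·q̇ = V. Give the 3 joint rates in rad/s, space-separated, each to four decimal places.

-0.6770 -0.9740 0.5070

o_n = [-0.0389, 0.6401, 1.1894]
J₁: ẑ×o_n = [-0.6401, -0.0389, 0.0000], ω = ẑ
J2: z=[0.0000, 0.0000, 1.0000] o=[-0.1042, 0.5909, 0.3100] → [-0.0492, 0.0653, 0.0000, 0.0000, 0.0000, 1.0000]
J3: z=[-0.6018, 0.7986, 0.0000] o=[-0.5355, 0.2659, 0.7700] → [0.3349, 0.2524, -0.6218, -0.6018, 0.7986, 0.0000]
q̇ = J⁺·V = [-0.6770, -0.9740, 0.5070]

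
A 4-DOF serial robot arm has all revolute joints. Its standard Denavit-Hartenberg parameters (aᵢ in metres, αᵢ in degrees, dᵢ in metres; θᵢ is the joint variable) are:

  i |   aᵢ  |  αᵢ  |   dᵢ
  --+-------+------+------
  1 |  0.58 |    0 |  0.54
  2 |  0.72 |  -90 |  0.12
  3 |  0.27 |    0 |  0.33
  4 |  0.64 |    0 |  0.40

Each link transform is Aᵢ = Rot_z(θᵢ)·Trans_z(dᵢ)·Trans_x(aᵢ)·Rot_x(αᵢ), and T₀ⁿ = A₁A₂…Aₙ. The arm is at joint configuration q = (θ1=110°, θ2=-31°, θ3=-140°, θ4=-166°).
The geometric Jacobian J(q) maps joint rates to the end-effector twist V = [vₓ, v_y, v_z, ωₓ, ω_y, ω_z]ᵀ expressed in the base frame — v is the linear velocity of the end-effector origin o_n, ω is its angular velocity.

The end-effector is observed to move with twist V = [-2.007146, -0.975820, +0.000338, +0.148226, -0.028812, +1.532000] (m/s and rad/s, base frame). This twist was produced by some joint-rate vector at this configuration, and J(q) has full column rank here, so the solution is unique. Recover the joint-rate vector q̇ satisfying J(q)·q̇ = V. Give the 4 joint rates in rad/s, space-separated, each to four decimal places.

0.8480 0.6840 -0.2730 0.1220

o_n = [-0.7453, 1.5573, 0.3158]
J₁: ẑ×o_n = [-1.5573, -0.7453, 0.0000], ω = ẑ
J2: z=[0.0000, 0.0000, 1.0000] o=[-0.1984, 0.5450, 0.5400] → [-1.0123, -0.5469, 0.0000, 0.0000, 0.0000, 1.0000]
J3: z=[-0.9816, 0.1908, 0.0000] o=[-0.0610, 1.2518, 0.6600] → [-0.0657, -0.3379, -0.1694, -0.9816, 0.1908, 0.0000]
J4: z=[-0.9816, 0.1908, 0.0000] o=[-0.4244, 1.1117, 0.8336] → [-0.0988, -0.5083, -0.3762, -0.9816, 0.1908, 0.0000]
q̇ = J⁺·V = [0.8480, 0.6840, -0.2730, 0.1220]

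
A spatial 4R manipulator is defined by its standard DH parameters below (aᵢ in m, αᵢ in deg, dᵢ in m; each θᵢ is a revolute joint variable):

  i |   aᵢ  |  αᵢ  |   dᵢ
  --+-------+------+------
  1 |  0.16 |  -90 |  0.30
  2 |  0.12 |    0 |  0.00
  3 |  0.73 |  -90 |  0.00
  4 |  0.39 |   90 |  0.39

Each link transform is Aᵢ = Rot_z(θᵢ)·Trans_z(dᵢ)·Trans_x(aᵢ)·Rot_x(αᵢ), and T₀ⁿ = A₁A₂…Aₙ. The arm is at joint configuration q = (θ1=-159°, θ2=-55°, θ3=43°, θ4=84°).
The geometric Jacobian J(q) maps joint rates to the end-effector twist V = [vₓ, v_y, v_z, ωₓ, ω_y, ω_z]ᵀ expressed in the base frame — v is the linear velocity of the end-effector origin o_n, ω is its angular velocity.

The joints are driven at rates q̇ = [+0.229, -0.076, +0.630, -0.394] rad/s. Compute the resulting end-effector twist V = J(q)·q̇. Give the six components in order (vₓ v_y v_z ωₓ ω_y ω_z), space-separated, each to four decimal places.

o_n = [-1.1322, -0.0191, 0.1771]
J₁: ẑ×o_n = [0.0191, -1.1322, 0.0000], ω = ẑ
J2: z=[0.3584, -0.9336, 0.0000] o=[-0.1494, -0.0573, 0.3000] → [0.1148, 0.0441, -0.9038, 0.3584, -0.9336, 0.0000]
J3: z=[0.3584, -0.9336, 0.0000] o=[-0.2136, -0.0820, 0.3983] → [0.2065, 0.0793, -0.8350, 0.3584, -0.9336, 0.0000]
J4: z=[-0.1941, -0.0745, -0.9781] o=[-0.8803, -0.3379, 0.5501] → [0.3396, 0.1740, -0.0806, -0.1941, -0.0745, -0.9781]
V = J·q̇ = [-0.0080, -0.2812, -0.4256, 0.2750, -0.4878, 0.6144]

-0.0080 -0.2812 -0.4256 0.2750 -0.4878 0.6144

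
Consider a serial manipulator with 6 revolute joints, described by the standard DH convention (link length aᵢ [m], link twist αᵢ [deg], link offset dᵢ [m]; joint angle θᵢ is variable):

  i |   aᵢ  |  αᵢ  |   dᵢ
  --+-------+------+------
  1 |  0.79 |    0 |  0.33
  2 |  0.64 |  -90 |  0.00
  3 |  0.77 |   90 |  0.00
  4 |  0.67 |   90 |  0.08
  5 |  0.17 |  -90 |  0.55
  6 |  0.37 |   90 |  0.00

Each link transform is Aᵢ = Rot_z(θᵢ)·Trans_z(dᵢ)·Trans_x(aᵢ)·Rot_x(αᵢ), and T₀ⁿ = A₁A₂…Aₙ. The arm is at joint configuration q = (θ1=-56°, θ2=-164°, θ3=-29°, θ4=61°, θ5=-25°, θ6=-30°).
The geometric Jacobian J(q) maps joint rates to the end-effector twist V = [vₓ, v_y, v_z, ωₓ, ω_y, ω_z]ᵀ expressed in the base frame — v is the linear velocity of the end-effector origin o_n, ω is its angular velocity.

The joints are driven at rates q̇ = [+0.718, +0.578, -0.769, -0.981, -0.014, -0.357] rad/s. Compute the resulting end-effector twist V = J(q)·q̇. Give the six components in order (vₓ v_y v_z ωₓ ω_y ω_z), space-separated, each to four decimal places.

-0.0592 -1.6565 1.7079 0.1475 1.0435 0.1136

o_n = [-1.8019, 0.4204, 1.1656]
J₁: ẑ×o_n = [-0.4204, -1.8019, 0.0000], ω = ẑ
J2: z=[0.0000, 0.0000, 1.0000] o=[0.4418, -0.6549, 0.3300] → [-1.0754, -2.2436, 0.0000, 0.0000, 0.0000, 1.0000]
J3: z=[-0.6428, -0.7660, 0.0000] o=[-0.0485, -0.2436, 0.3300] → [-0.6401, 0.5371, -1.7700, -0.6428, -0.7660, 0.0000]
J4: z=[0.3714, -0.3116, 0.8746] o=[-0.5644, 0.1893, 0.7033] → [-0.3462, -1.2540, -0.2998, 0.3714, -0.3116, 0.8746]
J5: z=[-0.2744, 0.8631, 0.4240] o=[-1.1290, -0.1019, 0.9308] → [-0.0188, -0.2209, 0.4375, -0.2744, 0.8631, 0.4240]
J6: z=[-0.0383, -0.4504, 0.8920] o=[-1.4432, 0.3340, 1.1373] → [-0.0898, -0.3188, -0.1648, -0.0383, -0.4504, 0.8920]
V = J·q̇ = [-0.0592, -1.6565, 1.7079, 0.1475, 1.0435, 0.1136]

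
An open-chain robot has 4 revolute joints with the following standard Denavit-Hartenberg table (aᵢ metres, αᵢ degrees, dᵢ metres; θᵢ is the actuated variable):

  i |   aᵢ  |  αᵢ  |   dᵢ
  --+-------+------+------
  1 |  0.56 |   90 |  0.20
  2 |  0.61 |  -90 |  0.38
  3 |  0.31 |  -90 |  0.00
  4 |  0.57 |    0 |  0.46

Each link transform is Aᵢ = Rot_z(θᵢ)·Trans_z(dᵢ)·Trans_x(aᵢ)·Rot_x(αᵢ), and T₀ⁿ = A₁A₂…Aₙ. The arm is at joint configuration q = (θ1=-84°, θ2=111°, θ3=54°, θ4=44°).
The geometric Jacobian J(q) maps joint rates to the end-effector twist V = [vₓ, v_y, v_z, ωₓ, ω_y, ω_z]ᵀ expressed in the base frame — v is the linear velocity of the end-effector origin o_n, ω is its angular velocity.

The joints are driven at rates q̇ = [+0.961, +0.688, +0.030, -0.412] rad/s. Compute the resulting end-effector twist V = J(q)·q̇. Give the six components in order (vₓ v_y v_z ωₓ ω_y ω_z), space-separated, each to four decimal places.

0.6737 1.2368 0.0964 -0.9405 0.0494 1.2614

o_n = [0.5427, -0.6395, 0.9591]
J₁: ẑ×o_n = [0.6395, 0.5427, -0.0000], ω = ẑ
J2: z=[-0.9945, -0.1045, 0.0000] o=[0.0585, -0.5569, 0.2000] → [-0.0793, 0.7549, 0.1327, -0.9945, -0.1045, 0.0000]
J3: z=[-0.0976, 0.9285, -0.3584] o=[-0.3422, -0.3792, 0.7695] → [0.0827, -0.2986, -0.7962, -0.0976, 0.9285, -0.3584]
J4: z=[0.6149, -0.2269, -0.7553] o=[-0.0996, -0.2881, 0.9396] → [-0.2698, -0.4971, -0.0703, 0.6149, -0.2269, -0.7553]
V = J·q̇ = [0.6737, 1.2368, 0.0964, -0.9405, 0.0494, 1.2614]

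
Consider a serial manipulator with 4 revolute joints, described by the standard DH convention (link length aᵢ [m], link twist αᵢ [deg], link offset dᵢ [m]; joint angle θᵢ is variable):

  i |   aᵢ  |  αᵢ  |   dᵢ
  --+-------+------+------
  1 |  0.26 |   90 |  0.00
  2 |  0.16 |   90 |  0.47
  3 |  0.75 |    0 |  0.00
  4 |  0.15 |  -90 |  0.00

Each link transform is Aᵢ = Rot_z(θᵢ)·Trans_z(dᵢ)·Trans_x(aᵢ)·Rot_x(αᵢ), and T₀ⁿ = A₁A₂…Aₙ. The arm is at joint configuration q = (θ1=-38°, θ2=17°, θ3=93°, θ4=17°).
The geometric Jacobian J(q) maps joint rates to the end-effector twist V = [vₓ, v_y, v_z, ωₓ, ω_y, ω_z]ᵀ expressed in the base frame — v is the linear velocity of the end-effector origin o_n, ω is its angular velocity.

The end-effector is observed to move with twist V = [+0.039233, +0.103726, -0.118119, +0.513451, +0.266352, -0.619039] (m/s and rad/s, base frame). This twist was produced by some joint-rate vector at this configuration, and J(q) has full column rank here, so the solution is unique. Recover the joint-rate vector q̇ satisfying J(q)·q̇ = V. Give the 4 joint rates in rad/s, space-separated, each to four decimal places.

0.1680 -0.5260 0.2250 0.5980

o_n = [-0.5800, -1.2726, 0.0203]
J₁: ẑ×o_n = [1.2726, -0.5800, 0.0000], ω = ẑ
J2: z=[-0.6157, -0.7880, 0.0000] o=[0.2049, -0.1601, 0.0000] → [-0.0160, 0.0125, 0.0664, -0.6157, -0.7880, 0.0000]
J3: z=[0.2304, -0.1800, -0.9563] o=[0.0361, -0.6246, 0.0468] → [-0.6149, 0.5953, -0.2602, 0.2304, -0.1800, -0.9563]
J4: z=[0.2304, -0.1800, -0.9563] o=[-0.4546, -1.1917, 0.0353] → [-0.0746, 0.1234, -0.0412, 0.2304, -0.1800, -0.9563]
q̇ = J⁺·V = [0.1680, -0.5260, 0.2250, 0.5980]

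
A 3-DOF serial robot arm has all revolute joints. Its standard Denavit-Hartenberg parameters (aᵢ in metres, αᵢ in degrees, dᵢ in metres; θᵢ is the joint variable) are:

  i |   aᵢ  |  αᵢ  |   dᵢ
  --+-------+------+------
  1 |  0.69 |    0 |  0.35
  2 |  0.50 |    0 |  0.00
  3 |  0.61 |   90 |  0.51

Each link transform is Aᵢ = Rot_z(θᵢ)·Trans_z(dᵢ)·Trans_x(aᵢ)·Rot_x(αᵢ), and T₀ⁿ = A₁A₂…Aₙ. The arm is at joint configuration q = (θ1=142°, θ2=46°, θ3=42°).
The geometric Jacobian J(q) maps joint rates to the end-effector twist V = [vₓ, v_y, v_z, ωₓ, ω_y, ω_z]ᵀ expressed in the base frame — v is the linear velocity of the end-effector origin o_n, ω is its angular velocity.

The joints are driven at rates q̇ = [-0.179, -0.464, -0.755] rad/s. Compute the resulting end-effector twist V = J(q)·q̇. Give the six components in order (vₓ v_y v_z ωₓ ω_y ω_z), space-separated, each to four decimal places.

o_n = [-1.4310, -0.1121, 0.8600]
J₁: ẑ×o_n = [0.1121, -1.4310, 0.0000], ω = ẑ
J2: z=[0.0000, 0.0000, 1.0000] o=[-0.5437, 0.4248, 0.3500] → [0.5369, -0.8872, 0.0000, 0.0000, 0.0000, 1.0000]
J3: z=[0.0000, 0.0000, 1.0000] o=[-1.0389, 0.3552, 0.3500] → [0.4673, -0.3921, 0.0000, 0.0000, 0.0000, 1.0000]
V = J·q̇ = [-0.6220, 0.9639, 0.0000, 0.0000, 0.0000, -1.3980]

-0.6220 0.9639 0.0000 0.0000 0.0000 -1.3980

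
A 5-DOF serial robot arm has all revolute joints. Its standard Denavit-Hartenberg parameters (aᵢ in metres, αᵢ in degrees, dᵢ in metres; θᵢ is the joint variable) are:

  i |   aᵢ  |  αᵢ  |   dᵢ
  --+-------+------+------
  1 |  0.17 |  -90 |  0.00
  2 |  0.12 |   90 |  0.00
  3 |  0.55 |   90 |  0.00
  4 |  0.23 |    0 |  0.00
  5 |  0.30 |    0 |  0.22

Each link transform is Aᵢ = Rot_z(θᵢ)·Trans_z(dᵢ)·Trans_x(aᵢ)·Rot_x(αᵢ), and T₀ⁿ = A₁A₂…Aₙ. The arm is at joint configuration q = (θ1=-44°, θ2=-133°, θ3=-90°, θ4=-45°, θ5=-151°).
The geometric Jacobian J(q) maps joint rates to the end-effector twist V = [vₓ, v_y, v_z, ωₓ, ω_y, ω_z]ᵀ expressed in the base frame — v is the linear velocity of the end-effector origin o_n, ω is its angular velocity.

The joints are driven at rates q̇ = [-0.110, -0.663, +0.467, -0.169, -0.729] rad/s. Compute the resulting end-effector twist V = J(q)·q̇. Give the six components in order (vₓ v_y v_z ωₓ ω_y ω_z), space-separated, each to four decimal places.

-0.3702 0.1043 0.0710 -1.1468 0.1858 0.2283

o_n = [-0.0813, -0.5113, -0.0186]
J₁: ẑ×o_n = [0.5113, -0.0813, 0.0000], ω = ẑ
J2: z=[0.6947, 0.7193, 0.0000] o=[0.1223, -0.1181, 0.0000] → [-0.0134, 0.0129, -0.1267, 0.6947, 0.7193, 0.0000]
J3: z=[-0.5261, 0.5080, -0.6820] o=[0.0634, -0.0612, 0.0878] → [-0.3610, 0.0427, 0.3103, -0.5261, 0.5080, -0.6820]
J4: z=[0.4906, -0.4738, -0.7314] o=[-0.3186, -0.4569, 0.0878] → [0.0106, -0.1214, 0.0858, 0.4906, -0.4738, -0.7314]
J5: z=[0.4906, -0.4738, -0.7314] o=[-0.3461, -0.6565, 0.1987] → [0.2092, -0.0870, 0.1967, 0.4906, -0.4738, -0.7314]
V = J·q̇ = [-0.3702, 0.1043, 0.0710, -1.1468, 0.1858, 0.2283]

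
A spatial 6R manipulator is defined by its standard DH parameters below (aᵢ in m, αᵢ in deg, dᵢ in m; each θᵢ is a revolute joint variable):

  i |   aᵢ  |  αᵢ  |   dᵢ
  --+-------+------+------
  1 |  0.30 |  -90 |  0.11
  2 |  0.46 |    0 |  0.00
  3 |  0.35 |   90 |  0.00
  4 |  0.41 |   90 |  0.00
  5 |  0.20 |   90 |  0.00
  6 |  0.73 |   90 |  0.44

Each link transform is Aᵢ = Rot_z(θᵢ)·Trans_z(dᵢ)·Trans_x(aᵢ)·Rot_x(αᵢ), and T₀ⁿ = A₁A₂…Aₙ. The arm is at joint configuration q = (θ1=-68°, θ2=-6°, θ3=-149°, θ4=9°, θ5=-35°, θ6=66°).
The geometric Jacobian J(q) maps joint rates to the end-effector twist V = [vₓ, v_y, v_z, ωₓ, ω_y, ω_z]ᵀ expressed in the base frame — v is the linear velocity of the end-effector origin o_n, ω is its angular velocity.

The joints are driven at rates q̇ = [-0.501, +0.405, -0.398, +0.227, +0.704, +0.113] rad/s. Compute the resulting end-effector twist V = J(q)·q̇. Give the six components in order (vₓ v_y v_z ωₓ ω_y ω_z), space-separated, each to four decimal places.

-0.1855 0.7847 -0.0978 -0.6846 -0.1702 -0.6034

o_n = [-0.4865, -0.3185, 1.1708]
J₁: ẑ×o_n = [0.3185, -0.4865, 0.0000], ω = ẑ
J2: z=[0.9272, 0.3746, 0.0000] o=[0.1124, -0.2782, 0.1100] → [0.3974, -0.9835, 0.1870, 0.9272, 0.3746, 0.0000]
J3: z=[0.9272, 0.3746, 0.0000] o=[0.2838, -0.7023, 0.1581] → [0.3794, -0.9389, 0.6445, 0.9272, 0.3746, 0.0000]
J4: z=[-0.1583, 0.3918, -0.9063] o=[0.1649, -0.4082, 0.3060] → [0.4202, 0.7273, 0.2410, -0.1583, 0.3918, -0.9063]
J5: z=[-0.9689, -0.2385, 0.0661] o=[0.0869, -0.0439, 0.4771] → [-0.1473, 0.6341, 0.1292, -0.9689, -0.2385, 0.0661]
J6: z=[0.2388, -0.8306, 0.5030] o=[0.0739, 0.0567, 0.6495] → [-0.2443, -0.4064, -0.5551, 0.2388, -0.8306, 0.5030]
V = J·q̇ = [-0.1855, 0.7847, -0.0978, -0.6846, -0.1702, -0.6034]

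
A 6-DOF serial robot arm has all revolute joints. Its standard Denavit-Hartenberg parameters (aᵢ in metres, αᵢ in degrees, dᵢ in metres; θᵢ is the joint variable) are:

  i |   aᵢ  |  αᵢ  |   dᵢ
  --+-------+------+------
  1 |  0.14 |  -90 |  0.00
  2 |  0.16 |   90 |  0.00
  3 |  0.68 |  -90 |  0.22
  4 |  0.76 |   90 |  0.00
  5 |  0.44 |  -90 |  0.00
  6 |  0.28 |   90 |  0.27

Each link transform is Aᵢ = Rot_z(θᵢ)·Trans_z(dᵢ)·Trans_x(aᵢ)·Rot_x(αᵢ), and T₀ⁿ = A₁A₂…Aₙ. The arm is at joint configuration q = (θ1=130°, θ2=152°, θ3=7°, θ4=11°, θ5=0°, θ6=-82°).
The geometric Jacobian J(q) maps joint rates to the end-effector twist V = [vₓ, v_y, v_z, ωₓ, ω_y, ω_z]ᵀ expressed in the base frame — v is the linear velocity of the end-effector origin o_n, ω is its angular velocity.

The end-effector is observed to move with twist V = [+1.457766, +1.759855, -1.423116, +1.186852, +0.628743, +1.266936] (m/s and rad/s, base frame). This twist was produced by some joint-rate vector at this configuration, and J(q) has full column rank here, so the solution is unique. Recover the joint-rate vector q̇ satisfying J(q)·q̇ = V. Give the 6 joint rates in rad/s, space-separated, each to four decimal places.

o_n = [0.6157, -1.5202, -1.1937]
J₁: ẑ×o_n = [1.5202, 0.6157, -0.0000], ω = ẑ
J2: z=[-0.7660, -0.6428, 0.0000] o=[-0.0900, 0.1072, 0.0000] → [0.7673, -0.9145, 1.7003, -0.7660, -0.6428, 0.0000]
J3: z=[-0.3018, 0.3596, -0.8829] o=[0.0008, -0.0010, -0.0751] → [-1.7437, -0.8805, 0.2373, -0.3018, 0.3596, -0.8829]
J4: z=[-0.8295, -0.5556, 0.0572] o=[0.2540, -0.4316, -0.5862] → [0.3998, -0.4832, 1.1039, -0.8295, -0.5556, 0.0572]
J5: z=[-0.2066, 0.2100, -0.9556] o=[0.6484, -1.0431, -0.8058] → [-0.5374, -0.0489, 0.1054, -0.2066, 0.2100, -0.9556]
J6: z=[-0.8295, -0.5556, 0.0572] o=[0.8767, -1.3971, -0.9329] → [0.1519, -0.2313, -0.0429, -0.8295, -0.5556, 0.0572]
q̇ = J⁺·V = [0.8780, -0.7310, -0.4460, -0.0840, -0.0300, -0.5020]

0.8780 -0.7310 -0.4460 -0.0840 -0.0300 -0.5020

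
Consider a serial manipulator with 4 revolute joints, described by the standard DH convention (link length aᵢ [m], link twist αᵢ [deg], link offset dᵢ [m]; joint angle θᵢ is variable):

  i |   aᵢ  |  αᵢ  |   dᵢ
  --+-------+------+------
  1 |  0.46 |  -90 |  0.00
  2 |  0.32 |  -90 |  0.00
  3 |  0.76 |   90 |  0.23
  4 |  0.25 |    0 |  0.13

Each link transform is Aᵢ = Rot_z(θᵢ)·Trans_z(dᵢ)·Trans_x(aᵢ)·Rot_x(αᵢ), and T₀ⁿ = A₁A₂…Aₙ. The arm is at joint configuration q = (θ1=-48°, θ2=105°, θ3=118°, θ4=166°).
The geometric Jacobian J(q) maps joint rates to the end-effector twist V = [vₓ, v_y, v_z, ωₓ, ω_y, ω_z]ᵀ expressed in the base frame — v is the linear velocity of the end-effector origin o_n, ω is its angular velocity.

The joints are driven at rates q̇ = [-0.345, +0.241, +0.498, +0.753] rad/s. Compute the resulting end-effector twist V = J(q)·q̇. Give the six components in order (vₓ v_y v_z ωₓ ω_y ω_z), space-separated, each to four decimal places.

0.0657 0.0155 0.2608 -0.5206 0.4101 -0.8583

o_n = [-0.2980, -0.4430, -0.1101]
J₁: ẑ×o_n = [0.4430, -0.2980, 0.0000], ω = ẑ
J2: z=[0.7431, 0.6691, 0.0000] o=[0.3078, -0.3418, 0.0000] → [-0.0737, 0.0819, 0.3302, 0.7431, 0.6691, 0.0000]
J3: z=[-0.6463, 0.7178, 0.2588] o=[0.2524, -0.2803, -0.3091] → [0.1849, -0.0139, 0.5002, -0.6463, 0.7178, 0.2588]
J4: z=[-0.5018, -0.1443, -0.8529] o=[-0.3332, -0.6328, 0.0951] → [0.1916, -0.1329, -0.0902, -0.5018, -0.1443, -0.8529]
V = J·q̇ = [0.0657, 0.0155, 0.2608, -0.5206, 0.4101, -0.8583]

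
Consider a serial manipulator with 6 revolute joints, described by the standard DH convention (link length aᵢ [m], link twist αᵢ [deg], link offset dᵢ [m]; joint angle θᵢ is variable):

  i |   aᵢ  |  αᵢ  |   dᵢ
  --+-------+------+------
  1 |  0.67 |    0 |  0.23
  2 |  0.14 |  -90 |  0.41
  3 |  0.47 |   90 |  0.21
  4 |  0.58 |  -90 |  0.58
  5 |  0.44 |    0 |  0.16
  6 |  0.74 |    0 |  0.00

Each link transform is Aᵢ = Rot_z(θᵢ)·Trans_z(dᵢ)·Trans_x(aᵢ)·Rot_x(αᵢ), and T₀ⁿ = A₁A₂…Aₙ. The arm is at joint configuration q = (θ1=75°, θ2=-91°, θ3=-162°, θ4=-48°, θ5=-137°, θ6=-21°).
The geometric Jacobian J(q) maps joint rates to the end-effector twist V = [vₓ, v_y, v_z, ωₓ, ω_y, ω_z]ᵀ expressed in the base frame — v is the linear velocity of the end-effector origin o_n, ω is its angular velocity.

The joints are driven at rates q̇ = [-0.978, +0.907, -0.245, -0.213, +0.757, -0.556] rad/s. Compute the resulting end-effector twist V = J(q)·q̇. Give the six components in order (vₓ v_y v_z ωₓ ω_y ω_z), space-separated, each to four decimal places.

o_n = [-0.1374, 1.3969, -0.3671]
J₁: ẑ×o_n = [-1.3969, -0.1374, 0.0000], ω = ẑ
J2: z=[0.0000, 0.0000, 1.0000] o=[0.1734, 0.6472, 0.2300] → [-0.7498, -0.3108, 0.0000, 0.0000, 0.0000, 1.0000]
J3: z=[0.2756, 0.9613, 0.0000] o=[0.3080, 0.6086, 0.6400] → [-0.9681, 0.2776, 0.6454, 0.2756, 0.9613, 0.0000]
J4: z=[-0.2970, 0.0852, -0.9511] o=[-0.0638, 0.9337, 0.7852] → [0.3424, -0.2724, -0.1314, -0.2970, 0.0852, -0.9511]
J5: z=[-0.4950, 0.8380, 0.2296] o=[-0.7097, 0.6705, 0.3536] → [-0.7708, -0.2253, -0.8392, -0.4950, 0.8380, 0.2296]
J6: z=[-0.4950, 0.8380, 0.2296] o=[-0.6153, 1.0035, 0.0384] → [-0.4302, -0.0910, -0.5952, -0.4950, 0.8380, 0.2296]
V = J·q̇ = [0.5061, -0.2775, -0.4345, -0.1037, -0.0852, 0.1777]

0.5061 -0.2775 -0.4345 -0.1037 -0.0852 0.1777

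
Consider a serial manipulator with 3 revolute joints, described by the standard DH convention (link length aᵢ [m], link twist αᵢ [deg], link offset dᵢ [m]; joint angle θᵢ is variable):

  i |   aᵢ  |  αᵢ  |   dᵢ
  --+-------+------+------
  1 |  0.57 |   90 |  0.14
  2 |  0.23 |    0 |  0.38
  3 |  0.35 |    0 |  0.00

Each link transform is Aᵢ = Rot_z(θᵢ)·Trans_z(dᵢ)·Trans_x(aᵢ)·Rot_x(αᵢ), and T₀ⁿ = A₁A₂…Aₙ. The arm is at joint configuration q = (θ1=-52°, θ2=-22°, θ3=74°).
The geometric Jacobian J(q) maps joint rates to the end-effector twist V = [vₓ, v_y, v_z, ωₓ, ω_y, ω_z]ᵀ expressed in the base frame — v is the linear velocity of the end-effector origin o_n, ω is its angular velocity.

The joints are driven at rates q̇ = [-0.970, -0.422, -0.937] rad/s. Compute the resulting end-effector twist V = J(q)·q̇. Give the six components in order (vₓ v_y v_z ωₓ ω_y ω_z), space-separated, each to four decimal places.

-0.7820 -0.5727 -0.3828 1.0709 0.8367 -0.9700

o_n = [0.3154, -1.0210, 0.3296]
J₁: ẑ×o_n = [1.0210, 0.3154, -0.0000], ω = ẑ
J2: z=[-0.7880, -0.6157, 0.0000] o=[0.3509, -0.4492, 0.1400] → [-0.1168, 0.1494, 0.4287, -0.7880, -0.6157, 0.0000]
J3: z=[-0.7880, -0.6157, 0.0000] o=[0.1828, -0.8512, 0.0538] → [-0.1698, 0.2173, 0.2155, -0.7880, -0.6157, 0.0000]
V = J·q̇ = [-0.7820, -0.5727, -0.3828, 1.0709, 0.8367, -0.9700]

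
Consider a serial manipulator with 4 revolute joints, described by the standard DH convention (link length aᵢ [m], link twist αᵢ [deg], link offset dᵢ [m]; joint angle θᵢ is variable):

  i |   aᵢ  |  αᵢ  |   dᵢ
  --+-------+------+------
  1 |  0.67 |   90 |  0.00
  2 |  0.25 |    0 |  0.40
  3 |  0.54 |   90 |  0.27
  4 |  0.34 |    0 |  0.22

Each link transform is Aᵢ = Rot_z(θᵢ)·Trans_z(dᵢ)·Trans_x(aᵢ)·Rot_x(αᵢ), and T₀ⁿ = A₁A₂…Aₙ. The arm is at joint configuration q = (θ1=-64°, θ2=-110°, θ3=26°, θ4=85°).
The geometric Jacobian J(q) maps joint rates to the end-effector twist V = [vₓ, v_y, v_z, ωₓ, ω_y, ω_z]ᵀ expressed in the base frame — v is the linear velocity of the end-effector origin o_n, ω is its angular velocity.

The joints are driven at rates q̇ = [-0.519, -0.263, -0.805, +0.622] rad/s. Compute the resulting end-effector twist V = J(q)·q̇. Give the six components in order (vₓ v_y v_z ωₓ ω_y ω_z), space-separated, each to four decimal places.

o_n = [-0.7202, -0.8244, -0.8244]
J₁: ẑ×o_n = [0.8244, -0.7202, 0.0000], ω = ẑ
J2: z=[-0.8988, -0.4384, 0.0000] o=[0.2937, -0.6022, 0.0000] → [0.3614, -0.7410, -0.2448, -0.8988, -0.4384, 0.0000]
J3: z=[-0.8988, -0.4384, 0.0000] o=[-0.1033, -0.7007, -0.2349] → [0.2584, -0.5298, -0.1593, -0.8988, -0.4384, 0.0000]
J4: z=[-0.4360, 0.8939, -0.1045] o=[-0.3212, -0.8698, -0.7720] → [-0.0422, 0.0188, 0.3369, -0.4360, 0.8939, -0.1045]
V = J·q̇ = [-0.7572, 1.0069, 0.4021, 0.6887, 1.0242, -0.5840]

-0.7572 1.0069 0.4021 0.6887 1.0242 -0.5840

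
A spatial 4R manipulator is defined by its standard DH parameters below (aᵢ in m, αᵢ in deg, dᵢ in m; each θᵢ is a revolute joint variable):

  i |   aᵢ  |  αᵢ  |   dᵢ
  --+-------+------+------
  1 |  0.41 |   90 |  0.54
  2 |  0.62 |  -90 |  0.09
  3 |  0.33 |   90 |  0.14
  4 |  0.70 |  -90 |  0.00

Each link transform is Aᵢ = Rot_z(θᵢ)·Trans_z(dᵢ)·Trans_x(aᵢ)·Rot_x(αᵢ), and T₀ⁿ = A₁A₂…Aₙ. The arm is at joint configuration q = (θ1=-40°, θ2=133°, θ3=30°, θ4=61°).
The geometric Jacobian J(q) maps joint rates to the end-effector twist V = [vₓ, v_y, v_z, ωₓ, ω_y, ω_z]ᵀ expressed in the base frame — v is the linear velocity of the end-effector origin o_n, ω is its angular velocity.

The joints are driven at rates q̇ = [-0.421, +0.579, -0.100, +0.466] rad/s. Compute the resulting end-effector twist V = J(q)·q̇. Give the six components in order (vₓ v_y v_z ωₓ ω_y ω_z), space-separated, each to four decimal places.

o_n = [-0.5768, 0.8034, 0.9044]
J₁: ẑ×o_n = [-0.8034, -0.5768, 0.0000], ω = ẑ
J2: z=[-0.6428, -0.7660, 0.0000] o=[0.3141, -0.2635, 0.5400] → [-0.2791, 0.2342, -1.3683, -0.6428, -0.7660, 0.0000]
J3: z=[-0.5602, 0.4701, -0.6820] o=[-0.0677, -0.0607, 0.9934] → [0.5475, 0.2973, -0.2448, -0.5602, 0.4701, -0.6820]
J4: z=[-0.8179, -0.4442, 0.3657] o=[-0.1894, 0.2568, 1.1070] → [-0.1099, -0.3074, -0.6192, -0.8179, -0.4442, 0.3657]
V = J·q̇ = [0.0707, 0.2055, -1.0563, -0.6973, -0.6976, -0.1824]

0.0707 0.2055 -1.0563 -0.6973 -0.6976 -0.1824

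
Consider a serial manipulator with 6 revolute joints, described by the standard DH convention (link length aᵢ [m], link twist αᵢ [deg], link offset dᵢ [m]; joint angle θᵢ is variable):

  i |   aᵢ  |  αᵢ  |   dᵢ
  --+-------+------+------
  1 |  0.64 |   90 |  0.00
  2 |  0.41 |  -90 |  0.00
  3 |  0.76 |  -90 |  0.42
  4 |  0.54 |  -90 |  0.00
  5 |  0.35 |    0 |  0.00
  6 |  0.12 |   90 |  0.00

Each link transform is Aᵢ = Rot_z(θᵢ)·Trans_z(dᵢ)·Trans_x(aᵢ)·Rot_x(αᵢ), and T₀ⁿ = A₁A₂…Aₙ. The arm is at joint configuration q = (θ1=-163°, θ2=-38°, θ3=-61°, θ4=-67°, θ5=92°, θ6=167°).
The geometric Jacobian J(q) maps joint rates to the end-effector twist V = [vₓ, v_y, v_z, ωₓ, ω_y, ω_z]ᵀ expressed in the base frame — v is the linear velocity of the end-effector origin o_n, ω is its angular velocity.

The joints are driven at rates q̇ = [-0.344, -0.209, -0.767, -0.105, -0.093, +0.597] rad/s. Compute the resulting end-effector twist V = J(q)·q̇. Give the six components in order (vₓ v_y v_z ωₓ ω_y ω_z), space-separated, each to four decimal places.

0.5143 0.9661 0.3053 0.3948 0.3797 -1.1855

o_n = [-1.9164, 0.4072, 0.2840]
J₁: ẑ×o_n = [-0.4072, -1.9164, 0.0000], ω = ẑ
J2: z=[-0.2924, 0.9563, 0.0000] o=[-0.6120, -0.1871, 0.0000] → [0.2716, 0.0830, 1.0736, -0.2924, 0.9563, 0.0000]
J3: z=[-0.5888, -0.1800, 0.7880] o=[-0.9210, -0.2816, -0.2524] → [-0.6393, -0.4686, -0.5847, -0.5888, -0.1800, 0.7880]
J4: z=[-0.5173, -0.6651, -0.5385] o=[-1.6403, 0.1936, -0.1483] → [-0.1725, 0.3723, -0.2942, -0.5173, -0.6651, -0.5385]
J5: z=[-0.3416, 0.7374, -0.5827] o=[-2.0640, 0.2570, 0.1804] → [0.1639, -0.0506, -0.1601, -0.3416, 0.7374, -0.5827]
J6: z=[-0.3416, 0.7374, -0.5827] o=[-1.8734, 0.4883, 0.3613] → [-0.1043, -0.0014, 0.0594, -0.3416, 0.7374, -0.5827]
V = J·q̇ = [0.5143, 0.9661, 0.3053, 0.3948, 0.3797, -1.1855]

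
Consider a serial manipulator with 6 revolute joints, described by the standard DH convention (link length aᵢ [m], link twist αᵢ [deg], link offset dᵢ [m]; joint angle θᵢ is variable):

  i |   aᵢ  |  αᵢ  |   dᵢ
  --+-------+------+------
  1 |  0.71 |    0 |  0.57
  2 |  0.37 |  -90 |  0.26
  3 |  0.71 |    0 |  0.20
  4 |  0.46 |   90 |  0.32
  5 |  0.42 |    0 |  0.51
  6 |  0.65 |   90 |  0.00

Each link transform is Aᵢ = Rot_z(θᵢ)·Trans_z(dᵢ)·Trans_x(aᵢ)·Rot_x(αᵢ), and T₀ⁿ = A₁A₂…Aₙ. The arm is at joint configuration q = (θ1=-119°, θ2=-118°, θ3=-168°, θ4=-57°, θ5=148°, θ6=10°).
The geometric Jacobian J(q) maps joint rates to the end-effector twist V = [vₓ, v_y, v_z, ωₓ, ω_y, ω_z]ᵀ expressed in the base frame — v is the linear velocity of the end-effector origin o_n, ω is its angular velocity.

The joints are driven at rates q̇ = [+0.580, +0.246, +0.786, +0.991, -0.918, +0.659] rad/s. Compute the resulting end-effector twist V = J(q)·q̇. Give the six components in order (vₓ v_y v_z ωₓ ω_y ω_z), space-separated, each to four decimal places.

0.1767 -1.3938 -0.9109 -1.3906 -1.1214 1.0091

o_n = [-1.3830, -0.8319, 0.9697]
J₁: ẑ×o_n = [0.8319, -1.3830, 0.0000], ω = ẑ
J2: z=[0.0000, 0.0000, 1.0000] o=[-0.3442, -0.6210, 0.5700] → [0.2109, -1.0388, 0.0000, 0.0000, 0.0000, 1.0000]
J3: z=[-0.8387, -0.5446, 0.0000] o=[-0.5457, -0.3107, 0.8300] → [-0.0761, 0.1172, -0.0189, -0.8387, -0.5446, 0.0000]
J4: z=[-0.8387, -0.5446, 0.0000] o=[-0.3352, -1.0020, 0.9776] → [0.0043, -0.0066, -0.7134, -0.8387, -0.5446, 0.0000]
J5: z=[-0.3851, 0.5930, -0.7071] o=[-0.4264, -1.4491, 0.6523] → [0.6247, 0.7986, 0.3296, -0.3851, 0.5930, -0.7071]
J6: z=[-0.3851, 0.5930, -0.7071] o=[-0.9467, -1.0567, 0.5436] → [0.4117, 0.4726, 0.1722, -0.3851, 0.5930, -0.7071]
V = J·q̇ = [0.1767, -1.3938, -0.9109, -1.3906, -1.1214, 1.0091]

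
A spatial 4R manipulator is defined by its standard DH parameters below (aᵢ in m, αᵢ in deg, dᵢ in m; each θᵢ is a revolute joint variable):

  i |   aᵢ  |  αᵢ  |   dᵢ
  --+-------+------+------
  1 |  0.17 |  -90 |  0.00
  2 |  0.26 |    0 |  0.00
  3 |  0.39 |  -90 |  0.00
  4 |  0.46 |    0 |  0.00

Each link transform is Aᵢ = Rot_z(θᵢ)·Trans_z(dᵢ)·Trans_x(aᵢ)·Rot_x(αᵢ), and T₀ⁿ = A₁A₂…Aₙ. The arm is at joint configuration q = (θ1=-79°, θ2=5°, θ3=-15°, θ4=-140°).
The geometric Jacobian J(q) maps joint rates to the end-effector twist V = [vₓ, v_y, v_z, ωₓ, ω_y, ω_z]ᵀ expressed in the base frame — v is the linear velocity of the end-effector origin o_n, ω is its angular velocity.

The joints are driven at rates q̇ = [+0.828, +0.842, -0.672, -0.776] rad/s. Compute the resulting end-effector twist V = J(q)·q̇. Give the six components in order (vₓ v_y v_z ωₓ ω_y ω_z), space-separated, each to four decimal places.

0.0171 0.5012 -0.2642 0.1412 0.1647 1.5922

o_n = [0.3792, -0.4011, -0.0161]
J₁: ẑ×o_n = [0.4011, 0.3792, -0.0000], ω = ẑ
J2: z=[0.9816, 0.1908, 0.0000] o=[0.0324, -0.1669, 0.0000] → [-0.0031, 0.0158, -0.2961, 0.9816, 0.1908, 0.0000]
J3: z=[0.9816, 0.1908, 0.0000] o=[0.0819, -0.4211, -0.0227] → [0.0012, -0.0064, -0.0370, 0.9816, 0.1908, 0.0000]
J4: z=[0.0331, -0.1705, -0.9848] o=[0.1551, -0.7981, 0.0451] → [0.4015, -0.2186, 0.0513, 0.0331, -0.1705, -0.9848]
V = J·q̇ = [0.0171, 0.5012, -0.2642, 0.1412, 0.1647, 1.5922]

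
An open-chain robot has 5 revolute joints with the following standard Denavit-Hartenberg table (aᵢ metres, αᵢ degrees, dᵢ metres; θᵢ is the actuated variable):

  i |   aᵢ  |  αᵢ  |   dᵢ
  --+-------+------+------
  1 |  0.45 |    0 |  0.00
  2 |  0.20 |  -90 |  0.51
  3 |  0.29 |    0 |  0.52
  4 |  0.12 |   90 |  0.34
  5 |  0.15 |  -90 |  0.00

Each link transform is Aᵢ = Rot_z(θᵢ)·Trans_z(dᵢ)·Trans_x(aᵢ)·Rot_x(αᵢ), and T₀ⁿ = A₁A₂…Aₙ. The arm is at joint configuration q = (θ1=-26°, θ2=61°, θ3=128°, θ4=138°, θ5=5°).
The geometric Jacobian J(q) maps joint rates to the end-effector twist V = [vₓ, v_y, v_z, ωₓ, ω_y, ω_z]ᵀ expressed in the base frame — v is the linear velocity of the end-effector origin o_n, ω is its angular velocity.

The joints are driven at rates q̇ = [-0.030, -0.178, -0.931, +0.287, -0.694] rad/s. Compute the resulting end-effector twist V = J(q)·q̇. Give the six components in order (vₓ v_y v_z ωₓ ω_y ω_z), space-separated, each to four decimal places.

0.2346 0.0290 -0.1693 0.9365 -0.1304 -0.1596

o_n = [-0.0941, 0.5194, 0.5502]
J₁: ẑ×o_n = [-0.5194, -0.0941, 0.0000], ω = ẑ
J2: z=[0.0000, 0.0000, 1.0000] o=[0.4045, -0.1973, 0.0000] → [-0.7167, -0.4986, 0.0000, 0.0000, 0.0000, 1.0000]
J3: z=[-0.5736, 0.8192, 0.0000] o=[0.5683, -0.0826, 0.5100] → [0.0330, 0.0231, 0.1973, -0.5736, 0.8192, 0.0000]
J4: z=[-0.5736, 0.8192, 0.0000] o=[0.1238, 0.2410, 0.2815] → [0.2202, 0.1542, 0.0188, -0.5736, 0.8192, 0.0000]
J5: z=[-0.8172, -0.5722, -0.0698] o=[-0.0781, 0.5147, 0.4012] → [-0.0850, 0.1229, -0.0130, -0.8172, -0.5722, -0.0698]
V = J·q̇ = [0.2346, 0.0290, -0.1693, 0.9365, -0.1304, -0.1596]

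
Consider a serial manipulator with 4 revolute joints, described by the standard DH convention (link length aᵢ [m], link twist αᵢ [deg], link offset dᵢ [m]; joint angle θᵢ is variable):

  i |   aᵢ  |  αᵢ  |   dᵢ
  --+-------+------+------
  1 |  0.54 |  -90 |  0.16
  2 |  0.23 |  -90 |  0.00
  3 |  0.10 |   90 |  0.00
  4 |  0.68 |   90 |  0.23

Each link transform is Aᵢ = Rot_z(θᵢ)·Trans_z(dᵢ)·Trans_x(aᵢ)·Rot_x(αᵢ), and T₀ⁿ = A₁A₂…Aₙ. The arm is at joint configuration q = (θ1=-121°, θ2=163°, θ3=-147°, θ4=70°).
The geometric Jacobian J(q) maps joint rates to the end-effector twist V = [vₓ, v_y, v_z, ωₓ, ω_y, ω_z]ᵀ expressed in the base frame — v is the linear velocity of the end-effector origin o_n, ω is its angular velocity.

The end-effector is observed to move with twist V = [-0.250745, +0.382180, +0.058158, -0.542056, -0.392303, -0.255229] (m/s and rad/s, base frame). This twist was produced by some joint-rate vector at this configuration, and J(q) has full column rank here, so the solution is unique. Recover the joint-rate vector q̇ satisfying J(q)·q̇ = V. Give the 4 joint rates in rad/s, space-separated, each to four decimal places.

o_n = [-0.2778, -0.4395, 0.8220]
J₁: ẑ×o_n = [0.4395, -0.2778, 0.0000], ω = ẑ
J2: z=[0.8572, -0.5150, 0.0000] o=[-0.2781, -0.4629, 0.1600] → [-0.3410, -0.5674, 0.0202, 0.8572, -0.5150, 0.0000]
J3: z=[0.1506, 0.2506, 0.9563] o=[-0.1648, -0.2743, 0.0928] → [0.3407, -0.2178, 0.0034, 0.1506, 0.2506, 0.9563]
J4: z=[-0.9871, -0.0145, 0.1592] o=[-0.1595, -0.3711, 0.1173] → [0.0007, 0.6768, 0.0657, -0.9871, -0.0145, 0.1592]
q̇ = J⁺·V = [0.2750, 0.4050, -0.6870, 0.7960]

0.2750 0.4050 -0.6870 0.7960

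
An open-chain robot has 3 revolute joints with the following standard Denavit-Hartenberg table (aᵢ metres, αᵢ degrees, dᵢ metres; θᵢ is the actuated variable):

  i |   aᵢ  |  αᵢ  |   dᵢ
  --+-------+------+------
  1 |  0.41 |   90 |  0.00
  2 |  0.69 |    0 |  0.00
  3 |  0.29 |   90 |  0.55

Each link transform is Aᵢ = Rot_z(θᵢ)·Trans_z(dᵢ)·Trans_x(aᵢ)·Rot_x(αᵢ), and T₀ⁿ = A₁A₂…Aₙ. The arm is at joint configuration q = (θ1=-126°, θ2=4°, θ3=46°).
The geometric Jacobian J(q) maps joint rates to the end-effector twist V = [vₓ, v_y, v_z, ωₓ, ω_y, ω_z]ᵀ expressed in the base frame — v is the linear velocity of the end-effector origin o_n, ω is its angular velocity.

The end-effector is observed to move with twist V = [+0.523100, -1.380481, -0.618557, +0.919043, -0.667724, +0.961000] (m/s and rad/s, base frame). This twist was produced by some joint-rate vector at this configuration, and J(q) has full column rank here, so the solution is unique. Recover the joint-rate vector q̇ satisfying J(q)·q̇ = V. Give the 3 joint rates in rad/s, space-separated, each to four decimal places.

o_n = [-1.2001, -0.7161, 0.2703]
J₁: ẑ×o_n = [0.7161, -1.2001, 0.0000], ω = ẑ
J2: z=[-0.8090, 0.5878, 0.0000] o=[-0.2410, -0.3317, 0.0000] → [0.1589, 0.2187, 0.8747, -0.8090, 0.5878, 0.0000]
J3: z=[-0.8090, 0.5878, 0.0000] o=[-0.6456, -0.8886, 0.0481] → [0.1306, 0.1797, 0.1864, -0.8090, 0.5878, 0.0000]
q̇ = J⁺·V = [0.9610, -0.5910, -0.5450]

0.9610 -0.5910 -0.5450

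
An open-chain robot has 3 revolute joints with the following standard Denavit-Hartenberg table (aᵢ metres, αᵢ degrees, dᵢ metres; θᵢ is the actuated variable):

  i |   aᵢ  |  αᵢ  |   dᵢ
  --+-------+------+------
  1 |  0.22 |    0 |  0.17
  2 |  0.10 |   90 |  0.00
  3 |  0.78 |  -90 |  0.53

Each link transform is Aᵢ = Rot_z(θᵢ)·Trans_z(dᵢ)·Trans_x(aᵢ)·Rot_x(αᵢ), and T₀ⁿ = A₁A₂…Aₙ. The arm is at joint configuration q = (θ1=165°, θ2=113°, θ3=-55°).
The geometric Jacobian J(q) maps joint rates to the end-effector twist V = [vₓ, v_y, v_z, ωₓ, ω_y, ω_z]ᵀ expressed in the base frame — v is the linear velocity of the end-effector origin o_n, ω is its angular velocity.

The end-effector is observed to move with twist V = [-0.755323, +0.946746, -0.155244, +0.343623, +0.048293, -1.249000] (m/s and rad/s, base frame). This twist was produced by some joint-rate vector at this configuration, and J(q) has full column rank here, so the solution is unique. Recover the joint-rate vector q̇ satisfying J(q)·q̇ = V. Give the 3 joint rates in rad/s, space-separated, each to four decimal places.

o_n = [-0.6612, -0.5589, -0.4689]
J₁: ẑ×o_n = [0.5589, -0.6612, 0.0000], ω = ẑ
J2: z=[0.0000, 0.0000, 1.0000] o=[-0.2125, 0.0569, 0.1700] → [0.6158, -0.4487, 0.0000, 0.0000, 0.0000, 1.0000]
J3: z=[-0.9903, -0.1392, 0.0000] o=[-0.1986, -0.0421, 0.1700] → [0.0889, -0.6327, 0.4474, -0.9903, -0.1392, 0.0000]
q̇ = J⁺·V = [-0.7850, -0.4640, -0.3470]

-0.7850 -0.4640 -0.3470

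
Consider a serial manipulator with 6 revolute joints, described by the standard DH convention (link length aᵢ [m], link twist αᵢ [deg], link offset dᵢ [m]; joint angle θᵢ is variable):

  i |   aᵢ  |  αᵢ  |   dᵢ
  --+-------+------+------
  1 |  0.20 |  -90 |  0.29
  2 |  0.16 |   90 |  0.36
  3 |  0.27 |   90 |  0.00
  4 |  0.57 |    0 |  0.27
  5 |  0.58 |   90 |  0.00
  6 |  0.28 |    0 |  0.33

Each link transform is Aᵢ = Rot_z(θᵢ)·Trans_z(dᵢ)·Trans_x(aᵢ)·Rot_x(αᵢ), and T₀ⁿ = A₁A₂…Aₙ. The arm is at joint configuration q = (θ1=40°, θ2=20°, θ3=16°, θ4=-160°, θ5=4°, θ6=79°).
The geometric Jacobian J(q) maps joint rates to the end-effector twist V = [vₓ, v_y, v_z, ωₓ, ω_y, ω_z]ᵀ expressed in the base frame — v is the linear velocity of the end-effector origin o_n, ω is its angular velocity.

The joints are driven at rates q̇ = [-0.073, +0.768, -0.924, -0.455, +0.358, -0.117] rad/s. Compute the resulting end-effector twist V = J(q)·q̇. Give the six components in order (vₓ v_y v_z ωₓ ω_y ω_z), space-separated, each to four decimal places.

o_n = [-0.0616, -0.6175, 0.3636]
J₁: ẑ×o_n = [0.6175, -0.0616, 0.0000], ω = ẑ
J2: z=[-0.6428, 0.7660, 0.0000] o=[0.1532, 0.1286, 0.2900] → [0.0564, 0.0473, 0.6441, -0.6428, 0.7660, 0.0000]
J3: z=[0.2620, 0.2198, 0.9397] o=[0.0370, 0.5010, 0.2353] → [1.0792, -0.1262, -0.2714, 0.2620, 0.2198, 0.9397]
J4: z=[0.8163, -0.5699, -0.0943] o=[0.1760, 0.7148, 0.1465] → [-0.2493, -0.1548, -1.2229, 0.8163, -0.5699, -0.0943]
J5: z=[0.8163, -0.5699, -0.0943] o=[0.0696, 0.0939, 0.1140] → [-0.2093, -0.1914, -0.6555, 0.8163, -0.5699, -0.0943]
J6: z=[0.0300, -0.1212, 0.9922] o=[-0.2650, -0.3775, 0.0665] → [0.2022, 0.1929, 0.0175, 0.0300, -0.1212, 0.9922]
V = J·q̇ = [-0.9842, 0.1368, 1.0651, -0.8184, 0.4546, -1.0482]

-0.9842 0.1368 1.0651 -0.8184 0.4546 -1.0482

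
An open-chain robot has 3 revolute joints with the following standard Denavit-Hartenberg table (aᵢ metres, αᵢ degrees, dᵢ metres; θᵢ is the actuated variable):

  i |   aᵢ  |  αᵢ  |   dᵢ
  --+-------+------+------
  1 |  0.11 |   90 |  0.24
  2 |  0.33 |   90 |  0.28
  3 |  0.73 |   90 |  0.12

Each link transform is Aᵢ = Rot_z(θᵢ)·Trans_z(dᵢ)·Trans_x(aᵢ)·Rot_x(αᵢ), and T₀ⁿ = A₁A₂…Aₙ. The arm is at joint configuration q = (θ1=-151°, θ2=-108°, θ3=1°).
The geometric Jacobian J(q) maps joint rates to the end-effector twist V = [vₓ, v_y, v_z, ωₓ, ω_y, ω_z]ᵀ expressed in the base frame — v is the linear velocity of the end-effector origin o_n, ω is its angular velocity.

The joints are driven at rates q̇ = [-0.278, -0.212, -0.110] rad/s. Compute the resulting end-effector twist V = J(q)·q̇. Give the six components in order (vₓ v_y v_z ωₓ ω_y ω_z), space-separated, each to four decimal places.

o_n = [0.1481, 0.4168, -0.7309]
J₁: ẑ×o_n = [-0.4168, 0.1481, 0.0000], ω = ẑ
J2: z=[-0.4848, 0.8746, 0.0000] o=[-0.0962, -0.0533, 0.2400] → [-0.8492, -0.4707, -0.4417, -0.4848, 0.8746, 0.0000]
J3: z=[0.8318, 0.4611, 0.3090] o=[-0.1428, 0.2410, -0.0738] → [-0.3573, 0.6365, 0.0121, 0.8318, 0.4611, 0.3090]
V = J·q̇ = [0.3352, -0.0114, 0.0923, 0.0113, -0.2361, -0.3120]

0.3352 -0.0114 0.0923 0.0113 -0.2361 -0.3120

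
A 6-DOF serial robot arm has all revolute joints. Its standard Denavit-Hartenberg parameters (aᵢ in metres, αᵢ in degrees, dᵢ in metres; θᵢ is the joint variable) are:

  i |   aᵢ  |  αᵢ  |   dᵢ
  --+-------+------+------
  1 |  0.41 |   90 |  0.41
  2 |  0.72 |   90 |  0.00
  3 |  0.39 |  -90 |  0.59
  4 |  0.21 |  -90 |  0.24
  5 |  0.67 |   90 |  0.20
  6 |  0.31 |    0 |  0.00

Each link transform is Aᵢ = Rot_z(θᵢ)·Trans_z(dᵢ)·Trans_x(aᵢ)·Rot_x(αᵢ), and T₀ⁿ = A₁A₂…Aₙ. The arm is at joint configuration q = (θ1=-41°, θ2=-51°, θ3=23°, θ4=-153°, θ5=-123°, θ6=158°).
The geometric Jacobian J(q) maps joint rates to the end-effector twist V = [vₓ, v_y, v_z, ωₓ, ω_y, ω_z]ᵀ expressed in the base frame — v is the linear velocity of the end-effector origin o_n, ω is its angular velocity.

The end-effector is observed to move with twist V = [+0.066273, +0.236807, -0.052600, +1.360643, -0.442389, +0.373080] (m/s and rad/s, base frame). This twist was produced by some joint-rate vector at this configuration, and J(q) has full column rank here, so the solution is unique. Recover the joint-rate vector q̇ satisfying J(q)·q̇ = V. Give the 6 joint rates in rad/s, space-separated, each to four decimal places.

-0.1240 -0.4130 -0.2600 0.2130 -0.8000 0.9550

o_n = [-0.2068, -0.7797, -0.9089]
J₁: ẑ×o_n = [0.7797, -0.2068, 0.0000], ω = ẑ
J2: z=[-0.6561, -0.7547, 0.0000] o=[0.3094, -0.2690, 0.4100] → [0.9954, -0.8653, -0.0546, -0.6561, -0.7547, 0.0000]
J3: z=[-0.5865, 0.5099, -0.6293] o=[0.6514, -0.5663, -0.1495] → [-0.5215, 0.0947, 0.5628, -0.5865, 0.5099, -0.6293]
J4: z=[-0.7895, -0.5334, 0.3037] o=[0.3759, -0.5287, -0.7998] → [0.1344, -0.2630, -0.1126, -0.7895, -0.5334, 0.3037]
J5: z=[-0.4405, 0.1479, -0.8855] o=[0.0967, -0.4818, -0.6531] → [-0.3016, 0.1561, 0.1761, -0.4405, 0.1479, -0.8855]
J6: z=[0.7884, -0.4080, -0.4603] o=[-0.2791, -1.0558, -0.7879] → [0.1765, 0.0621, 0.2472, 0.7884, -0.4080, -0.4603]
q̇ = J⁺·V = [-0.1240, -0.4130, -0.2600, 0.2130, -0.8000, 0.9550]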